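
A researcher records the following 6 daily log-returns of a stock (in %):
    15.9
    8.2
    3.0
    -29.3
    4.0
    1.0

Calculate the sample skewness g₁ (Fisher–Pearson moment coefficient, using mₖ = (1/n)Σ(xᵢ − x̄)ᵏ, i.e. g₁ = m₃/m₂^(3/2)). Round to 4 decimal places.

-1.3015

x̄ = (15.9 + 8.2 + 3.0 - 29.3 + 4.0 + 1.0) / 6 = 0.4667
deviations (xᵢ − x̄): 15.4333, 7.7333, 2.5333, -29.7667, 3.5333, 0.5333
Σ(xᵢ − x̄)² = 1203.2333 ⇒ m₂ = 1203.2333/6 = 200.53889
Σ(xᵢ − x̄)³ = -22175.8464 ⇒ m₃ = -22175.8464/6 = -3695.97441
m₂^(3/2) = 200.53889^(1.5) = 2839.86638
g₁ = m₃ / m₂^(3/2) = -3695.97441 / 2839.86638 ≈ -1.3015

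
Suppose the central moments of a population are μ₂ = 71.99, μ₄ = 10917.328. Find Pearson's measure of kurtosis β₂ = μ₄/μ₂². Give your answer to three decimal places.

μ₂² = 71.99² = 5182.56010
μ₄/μ₂² = 10917.328 / 5182.56010 = 2.10655
β₂ ≈ 2.107

2.107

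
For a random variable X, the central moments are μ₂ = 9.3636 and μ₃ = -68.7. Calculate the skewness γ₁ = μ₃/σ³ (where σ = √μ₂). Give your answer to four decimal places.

σ = √μ₂ = √9.3636 = 3.06000
σ³ = μ₂^(3/2) = 28.65262
γ₁ = μ₃/σ³ = -68.7 / 28.65262 ≈ -2.3977

-2.3977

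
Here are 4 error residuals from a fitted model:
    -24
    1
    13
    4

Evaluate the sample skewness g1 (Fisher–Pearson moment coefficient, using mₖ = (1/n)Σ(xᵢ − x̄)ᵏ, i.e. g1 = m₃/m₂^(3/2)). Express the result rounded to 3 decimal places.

x̄ = (-24 + 1 + 13 + 4) / 4 = -1.5000
deviations (xᵢ − x̄): -22.5000, 2.5000, 14.5000, 5.5000
Σ(xᵢ − x̄)² = 753.0000 ⇒ m₂ = 753.0000/4 = 188.25000
Σ(xᵢ − x̄)³ = -8160.0000 ⇒ m₃ = -8160.0000/4 = -2040.00000
m₂^(3/2) = 188.25000^(1.5) = 2582.86958
g1 = m₃ / m₂^(3/2) = -2040.00000 / 2582.86958 ≈ -0.790

-0.790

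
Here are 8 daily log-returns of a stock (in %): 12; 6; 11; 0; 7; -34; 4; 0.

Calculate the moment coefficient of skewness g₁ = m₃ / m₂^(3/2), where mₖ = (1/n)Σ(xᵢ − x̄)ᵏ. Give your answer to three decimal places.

-1.868

x̄ = (12 + 6 + 11 + 0 + 7 - 34 + 4 + 0) / 8 = 0.7500
deviations (xᵢ − x̄): 11.2500, 5.2500, 10.2500, -0.7500, 6.2500, -34.7500, 3.2500, -0.7500
Σ(xᵢ − x̄)² = 1517.5000 ⇒ m₂ = 1517.5000/8 = 189.68750
Σ(xᵢ − x̄)³ = -39039.7500 ⇒ m₃ = -39039.7500/8 = -4879.96875
m₂^(3/2) = 189.68750^(1.5) = 2612.51065
g₁ = m₃ / m₂^(3/2) = -4879.96875 / 2612.51065 ≈ -1.868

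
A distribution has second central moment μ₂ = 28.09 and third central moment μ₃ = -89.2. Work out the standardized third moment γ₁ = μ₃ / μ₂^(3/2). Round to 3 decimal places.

σ = √μ₂ = √28.09 = 5.30000
σ³ = μ₂^(3/2) = 148.87700
γ₁ = μ₃/σ³ = -89.2 / 148.87700 ≈ -0.599

-0.599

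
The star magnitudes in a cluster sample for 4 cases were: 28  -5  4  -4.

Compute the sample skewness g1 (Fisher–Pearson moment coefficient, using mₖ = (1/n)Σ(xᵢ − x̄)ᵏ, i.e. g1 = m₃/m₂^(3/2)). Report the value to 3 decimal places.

0.937

x̄ = (28 - 5 + 4 - 4) / 4 = 5.7500
deviations (xᵢ − x̄): 22.2500, -10.7500, -1.7500, -9.7500
Σ(xᵢ − x̄)² = 708.7500 ⇒ m₂ = 708.7500/4 = 177.18750
Σ(xᵢ − x̄)³ = 8840.6250 ⇒ m₃ = 8840.6250/4 = 2210.15625
m₂^(3/2) = 177.18750^(1.5) = 2358.57462
g1 = m₃ / m₂^(3/2) = 2210.15625 / 2358.57462 ≈ 0.937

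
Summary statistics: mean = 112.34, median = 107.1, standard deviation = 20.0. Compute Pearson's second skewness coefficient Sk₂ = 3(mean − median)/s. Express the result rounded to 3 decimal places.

0.786

Sk₂ = 3(112.34 − 107.1) / 20.0 = 3 × 5.2400 / 20.0
    = 15.7200 / 20.0 ≈ 0.786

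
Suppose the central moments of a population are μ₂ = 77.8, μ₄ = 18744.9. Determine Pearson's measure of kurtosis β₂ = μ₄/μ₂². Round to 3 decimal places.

μ₂² = 77.8² = 6052.84000
μ₄/μ₂² = 18744.9 / 6052.84000 = 3.09688
β₂ ≈ 3.097

3.097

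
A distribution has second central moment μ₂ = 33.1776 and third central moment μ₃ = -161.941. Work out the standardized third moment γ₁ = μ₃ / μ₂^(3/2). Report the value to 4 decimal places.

σ = √μ₂ = √33.1776 = 5.76000
σ³ = μ₂^(3/2) = 191.10298
γ₁ = μ₃/σ³ = -161.941 / 191.10298 ≈ -0.8474

-0.8474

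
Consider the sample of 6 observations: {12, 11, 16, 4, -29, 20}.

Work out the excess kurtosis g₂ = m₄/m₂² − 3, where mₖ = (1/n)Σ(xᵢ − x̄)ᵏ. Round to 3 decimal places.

0.582

x̄ = 5.6667
Σ(xᵢ − x̄)² = 1585.3333 ⇒ m₂ = 264.22222
Σ(xᵢ − x̄)⁴ = 1500304.4444 ⇒ m₄ = 250050.74074
m₂² = 69813.38272
g₂ = m₄/m₂² − 3 = 3.58170 − 3 ≈ 0.582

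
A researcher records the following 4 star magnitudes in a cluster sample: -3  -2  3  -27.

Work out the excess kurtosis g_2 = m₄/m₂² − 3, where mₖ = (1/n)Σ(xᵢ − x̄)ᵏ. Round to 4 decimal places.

-0.7528

x̄ = -7.2500
Σ(xᵢ − x̄)² = 540.7500 ⇒ m₂ = 135.18750
Σ(xᵢ − x̄)⁴ = 164272.8281 ⇒ m₄ = 41068.20703
m₂² = 18275.66016
g_2 = m₄/m₂² − 3 = 2.24715 − 3 ≈ -0.7528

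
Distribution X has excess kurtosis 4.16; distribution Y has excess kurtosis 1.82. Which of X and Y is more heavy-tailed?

X

Higher excess kurtosis ⇒ heavier tails relative to the normal distribution.
4.16 vs 1.82: the larger is 4.16, so X has heavier tails.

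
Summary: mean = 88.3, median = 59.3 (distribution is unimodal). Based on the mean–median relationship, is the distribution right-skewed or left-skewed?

right-skewed

mean − median = 88.3 − 59.3 = 29.0
mean > median ⇒ the longer tail is on the right ⇒ right-skewed (positively skewed).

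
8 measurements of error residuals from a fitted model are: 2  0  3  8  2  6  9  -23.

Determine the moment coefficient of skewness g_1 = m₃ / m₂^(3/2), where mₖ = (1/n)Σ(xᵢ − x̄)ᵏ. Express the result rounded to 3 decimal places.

x̄ = (2 + 0 + 3 + 8 + 2 + 6 + 9 - 23) / 8 = 0.8750
deviations (xᵢ − x̄): 1.1250, -0.8750, 2.1250, 7.1250, 1.1250, 5.1250, 8.1250, -23.8750
Σ(xᵢ − x̄)² = 720.8750 ⇒ m₂ = 720.8750/8 = 90.10938
Σ(xᵢ − x̄)³ = -12564.6563 ⇒ m₃ = -12564.6563/8 = -1570.58203
m₂^(3/2) = 90.10938^(1.5) = 855.37187
g_1 = m₃ / m₂^(3/2) = -1570.58203 / 855.37187 ≈ -1.836

-1.836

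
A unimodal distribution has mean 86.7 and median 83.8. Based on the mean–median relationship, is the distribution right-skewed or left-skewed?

right-skewed

mean − median = 86.7 − 83.8 = 2.9
mean > median ⇒ the longer tail is on the right ⇒ right-skewed (positively skewed).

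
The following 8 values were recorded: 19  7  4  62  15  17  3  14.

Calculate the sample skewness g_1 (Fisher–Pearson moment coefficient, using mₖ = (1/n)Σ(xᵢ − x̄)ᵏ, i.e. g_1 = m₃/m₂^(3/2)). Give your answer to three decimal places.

x̄ = (19 + 7 + 4 + 62 + 15 + 17 + 3 + 14) / 8 = 17.6250
deviations (xᵢ − x̄): 1.3750, -10.6250, -13.6250, 44.3750, -2.6250, -0.6250, -14.6250, -3.6250
Σ(xᵢ − x̄)² = 2503.8750 ⇒ m₂ = 2503.8750/8 = 312.98438
Σ(xᵢ − x̄)³ = 80460.2813 ⇒ m₃ = 80460.2813/8 = 10057.53516
m₂^(3/2) = 312.98438^(1.5) = 5537.12064
g_1 = m₃ / m₂^(3/2) = 10057.53516 / 5537.12064 ≈ 1.816

1.816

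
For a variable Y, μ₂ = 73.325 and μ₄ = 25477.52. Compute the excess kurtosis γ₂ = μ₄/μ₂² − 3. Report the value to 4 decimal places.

μ₂² = 73.325² = 5376.55563
μ₄/μ₂² = 25477.52 / 5376.55563 = 4.73863
γ₂ = 4.73863 − 3 ≈ 1.7386

1.7386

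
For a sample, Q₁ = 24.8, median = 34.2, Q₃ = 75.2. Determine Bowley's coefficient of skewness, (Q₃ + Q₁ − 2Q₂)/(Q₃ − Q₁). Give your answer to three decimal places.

numerator: Q₃ + Q₁ − 2Q₂ = 75.2 + 24.8 − 2×34.2 = 31.6000
denominator: Q₃ − Q₁ = 75.2 − 24.8 = 50.4000
Bowley skewness = 31.6000 / 50.4000 ≈ 0.627

0.627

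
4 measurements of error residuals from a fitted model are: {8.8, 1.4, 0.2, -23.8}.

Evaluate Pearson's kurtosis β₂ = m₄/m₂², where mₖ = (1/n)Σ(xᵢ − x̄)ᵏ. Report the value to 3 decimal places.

2.186

x̄ = -3.3500
Σ(xᵢ − x̄)² = 600.9900 ⇒ m₂ = 150.24750
Σ(xᵢ − x̄)⁴ = 197353.6229 ⇒ m₄ = 49338.40573
m₂² = 22574.31126
β₂ = m₄/m₂² = 49338.40573 / 22574.31126 ≈ 2.186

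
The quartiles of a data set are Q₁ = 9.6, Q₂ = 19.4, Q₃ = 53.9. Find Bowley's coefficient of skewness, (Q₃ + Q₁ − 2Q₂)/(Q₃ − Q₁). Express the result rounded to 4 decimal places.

0.5576

numerator: Q₃ + Q₁ − 2Q₂ = 53.9 + 9.6 − 2×19.4 = 24.7000
denominator: Q₃ − Q₁ = 53.9 − 9.6 = 44.3000
Bowley skewness = 24.7000 / 44.3000 ≈ 0.5576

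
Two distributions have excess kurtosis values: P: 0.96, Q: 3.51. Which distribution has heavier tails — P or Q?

Higher excess kurtosis ⇒ heavier tails relative to the normal distribution.
0.96 vs 3.51: the larger is 3.51, so Q has heavier tails.

Q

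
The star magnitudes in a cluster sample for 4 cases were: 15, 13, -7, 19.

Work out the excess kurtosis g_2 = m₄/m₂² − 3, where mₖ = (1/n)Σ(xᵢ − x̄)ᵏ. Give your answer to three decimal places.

x̄ = 10.0000
Σ(xᵢ − x̄)² = 404.0000 ⇒ m₂ = 101.00000
Σ(xᵢ − x̄)⁴ = 90788.0000 ⇒ m₄ = 22697.00000
m₂² = 10201.00000
g_2 = m₄/m₂² − 3 = 2.22498 − 3 ≈ -0.775

-0.775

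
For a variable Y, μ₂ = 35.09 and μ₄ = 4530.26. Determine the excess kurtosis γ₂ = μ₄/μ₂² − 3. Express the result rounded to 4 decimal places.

μ₂² = 35.09² = 1231.30810
μ₄/μ₂² = 4530.26 / 1231.30810 = 3.67923
γ₂ = 3.67923 − 3 ≈ 0.6792

0.6792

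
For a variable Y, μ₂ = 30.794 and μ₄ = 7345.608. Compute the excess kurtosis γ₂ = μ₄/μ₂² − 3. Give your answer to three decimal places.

μ₂² = 30.794² = 948.27044
μ₄/μ₂² = 7345.608 / 948.27044 = 7.74632
γ₂ = 7.74632 − 3 ≈ 4.746

4.746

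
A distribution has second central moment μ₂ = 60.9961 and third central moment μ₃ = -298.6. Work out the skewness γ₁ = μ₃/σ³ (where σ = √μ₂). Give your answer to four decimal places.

-0.6268

σ = √μ₂ = √60.9961 = 7.81000
σ³ = μ₂^(3/2) = 476.37954
γ₁ = μ₃/σ³ = -298.6 / 476.37954 ≈ -0.6268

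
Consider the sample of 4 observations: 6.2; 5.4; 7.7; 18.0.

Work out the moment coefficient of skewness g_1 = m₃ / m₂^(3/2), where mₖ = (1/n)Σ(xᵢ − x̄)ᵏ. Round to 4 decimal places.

1.0657

x̄ = (6.2 + 5.4 + 7.7 + 18.0) / 4 = 9.3250
deviations (xᵢ − x̄): -3.1250, -3.9250, -1.6250, 8.6750
Σ(xᵢ − x̄)² = 103.0675 ⇒ m₂ = 103.0675/4 = 25.76688
Σ(xᵢ − x̄)³ = 557.5669 ⇒ m₃ = 557.5669/4 = 139.39172
m₂^(3/2) = 25.76688^(1.5) = 130.79545
g_1 = m₃ / m₂^(3/2) = 139.39172 / 130.79545 ≈ 1.0657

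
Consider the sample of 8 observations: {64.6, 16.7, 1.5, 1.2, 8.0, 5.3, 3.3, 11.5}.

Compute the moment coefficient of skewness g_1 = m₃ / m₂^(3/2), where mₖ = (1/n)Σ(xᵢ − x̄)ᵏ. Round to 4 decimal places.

2.0008

x̄ = (64.6 + 16.7 + 1.5 + 1.2 + 8.0 + 5.3 + 3.3 + 11.5) / 8 = 14.0125
deviations (xᵢ − x̄): 50.5875, 2.6875, -12.5125, -12.8125, -6.0125, -8.7125, -10.7125, -2.5125
Σ(xᵢ − x̄)² = 3120.1687 ⇒ m₂ = 3120.1687/8 = 390.02109
Σ(xᵢ − x̄)³ = 123291.4447 ⇒ m₃ = 123291.4447/8 = 15411.43058
m₂^(3/2) = 390.02109^(1.5) = 7702.50775
g_1 = m₃ / m₂^(3/2) = 15411.43058 / 7702.50775 ≈ 2.0008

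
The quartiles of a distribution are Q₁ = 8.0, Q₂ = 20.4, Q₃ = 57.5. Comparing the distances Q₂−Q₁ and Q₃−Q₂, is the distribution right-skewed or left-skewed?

Q₂ − Q₁ = 12.4;  Q₃ − Q₂ = 37.1
Q₃ − Q₂ > Q₂ − Q₁ ⇒ the upper half is more spread out ⇒ right-skewed.

right-skewed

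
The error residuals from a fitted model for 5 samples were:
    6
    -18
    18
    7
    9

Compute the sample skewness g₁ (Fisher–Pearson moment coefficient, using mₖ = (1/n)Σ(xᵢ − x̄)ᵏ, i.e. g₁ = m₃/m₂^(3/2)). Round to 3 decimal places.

x̄ = (6 - 18 + 18 + 7 + 9) / 5 = 4.4000
deviations (xᵢ − x̄): 1.6000, -22.4000, 13.6000, 2.6000, 4.6000
Σ(xᵢ − x̄)² = 717.2000 ⇒ m₂ = 717.2000/5 = 143.44000
Σ(xᵢ − x̄)³ = -8604.9600 ⇒ m₃ = -8604.9600/5 = -1720.99200
m₂^(3/2) = 143.44000^(1.5) = 1717.92981
g₁ = m₃ / m₂^(3/2) = -1720.99200 / 1717.92981 ≈ -1.002

-1.002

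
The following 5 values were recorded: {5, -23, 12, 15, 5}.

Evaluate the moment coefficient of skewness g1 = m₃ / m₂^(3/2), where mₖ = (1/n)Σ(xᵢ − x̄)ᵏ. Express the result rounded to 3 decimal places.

-1.188

x̄ = (5 - 23 + 12 + 15 + 5) / 5 = 2.8000
deviations (xᵢ − x̄): 2.2000, -25.8000, 9.2000, 12.2000, 2.2000
Σ(xᵢ − x̄)² = 908.8000 ⇒ m₂ = 908.8000/5 = 181.76000
Σ(xᵢ − x̄)³ = -14557.6800 ⇒ m₃ = -14557.6800/5 = -2911.53600
m₂^(3/2) = 181.76000^(1.5) = 2450.45917
g1 = m₃ / m₂^(3/2) = -2911.53600 / 2450.45917 ≈ -1.188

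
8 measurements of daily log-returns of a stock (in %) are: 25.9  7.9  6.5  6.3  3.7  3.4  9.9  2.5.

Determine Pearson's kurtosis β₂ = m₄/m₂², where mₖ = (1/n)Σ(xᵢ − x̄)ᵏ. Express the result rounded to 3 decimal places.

x̄ = 8.2625
Σ(xᵢ − x̄)² = 398.5187 ⇒ m₂ = 49.81484
Σ(xᵢ − x̄)⁴ = 98898.3541 ⇒ m₄ = 12362.29426
m₂² = 2481.51866
β₂ = m₄/m₂² = 12362.29426 / 2481.51866 ≈ 4.982

4.982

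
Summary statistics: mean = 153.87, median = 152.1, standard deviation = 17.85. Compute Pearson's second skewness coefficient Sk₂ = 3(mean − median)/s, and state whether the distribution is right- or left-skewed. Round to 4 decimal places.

Sk₂ = 3(153.87 − 152.1) / 17.85 = 3 × 1.7700 / 17.85
    = 5.3100 / 17.85 ≈ 0.2975
Sk₂ > 0 ⇒ mean > median ⇒ right-skewed (positive skew).

0.2975, right-skewed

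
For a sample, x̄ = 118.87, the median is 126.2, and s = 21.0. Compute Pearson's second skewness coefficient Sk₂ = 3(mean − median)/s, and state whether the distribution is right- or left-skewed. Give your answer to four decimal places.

Sk₂ = 3(118.87 − 126.2) / 21.0 = 3 × -7.3300 / 21.0
    = -21.9900 / 21.0 ≈ -1.0471
Sk₂ < 0 ⇒ mean < median ⇒ left-skewed (negative skew).

-1.0471, left-skewed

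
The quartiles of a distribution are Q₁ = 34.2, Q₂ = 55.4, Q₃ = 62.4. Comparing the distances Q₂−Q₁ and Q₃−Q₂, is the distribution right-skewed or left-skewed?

Q₂ − Q₁ = 21.2;  Q₃ − Q₂ = 7.0
Q₂ − Q₁ > Q₃ − Q₂ ⇒ the lower half is more spread out ⇒ left-skewed.

left-skewed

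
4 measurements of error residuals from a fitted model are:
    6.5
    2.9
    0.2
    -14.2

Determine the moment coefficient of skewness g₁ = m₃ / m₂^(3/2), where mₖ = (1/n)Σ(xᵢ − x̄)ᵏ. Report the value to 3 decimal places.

-0.879

x̄ = (6.5 + 2.9 + 0.2 - 14.2) / 4 = -1.1500
deviations (xᵢ − x̄): 7.6500, 4.0500, 1.3500, -13.0500
Σ(xᵢ − x̄)² = 247.0500 ⇒ m₂ = 247.0500/4 = 61.76250
Σ(xᵢ − x̄)³ = -1705.8600 ⇒ m₃ = -1705.8600/4 = -426.46500
m₂^(3/2) = 61.76250^(1.5) = 485.38606
g₁ = m₃ / m₂^(3/2) = -426.46500 / 485.38606 ≈ -0.879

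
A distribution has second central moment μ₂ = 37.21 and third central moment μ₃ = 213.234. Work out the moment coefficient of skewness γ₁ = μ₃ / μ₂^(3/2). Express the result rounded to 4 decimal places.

0.9394

σ = √μ₂ = √37.21 = 6.10000
σ³ = μ₂^(3/2) = 226.98100
γ₁ = μ₃/σ³ = 213.234 / 226.98100 ≈ 0.9394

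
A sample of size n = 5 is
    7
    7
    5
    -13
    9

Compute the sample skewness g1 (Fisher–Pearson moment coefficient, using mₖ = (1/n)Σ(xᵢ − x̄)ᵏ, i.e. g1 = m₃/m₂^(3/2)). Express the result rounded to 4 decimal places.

-1.4093

x̄ = (7 + 7 + 5 - 13 + 9) / 5 = 3.0000
deviations (xᵢ − x̄): 4.0000, 4.0000, 2.0000, -16.0000, 6.0000
Σ(xᵢ − x̄)² = 328.0000 ⇒ m₂ = 328.0000/5 = 65.60000
Σ(xᵢ − x̄)³ = -3744.0000 ⇒ m₃ = -3744.0000/5 = -748.80000
m₂^(3/2) = 65.60000^(1.5) = 531.31950
g1 = m₃ / m₂^(3/2) = -748.80000 / 531.31950 ≈ -1.4093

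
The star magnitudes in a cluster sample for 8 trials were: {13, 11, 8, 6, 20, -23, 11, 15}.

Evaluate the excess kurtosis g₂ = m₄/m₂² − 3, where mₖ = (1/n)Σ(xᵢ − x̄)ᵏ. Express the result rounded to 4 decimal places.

x̄ = 7.6250
Σ(xᵢ − x̄)² = 1199.8750 ⇒ m₂ = 149.98438
Σ(xᵢ − x̄)⁴ = 907150.3691 ⇒ m₄ = 113393.79614
m₂² = 22495.31274
g₂ = m₄/m₂² − 3 = 5.04077 − 3 ≈ 2.0408

2.0408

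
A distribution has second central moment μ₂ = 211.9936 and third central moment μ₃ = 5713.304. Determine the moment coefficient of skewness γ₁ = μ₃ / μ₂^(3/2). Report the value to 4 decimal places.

σ = √μ₂ = √211.9936 = 14.56000
σ³ = μ₂^(3/2) = 3086.62682
γ₁ = μ₃/σ³ = 5713.304 / 3086.62682 ≈ 1.8510

1.8510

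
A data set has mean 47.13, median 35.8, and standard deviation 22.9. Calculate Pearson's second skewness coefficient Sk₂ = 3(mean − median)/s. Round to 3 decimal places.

Sk₂ = 3(47.13 − 35.8) / 22.9 = 3 × 11.3300 / 22.9
    = 33.9900 / 22.9 ≈ 1.484

1.484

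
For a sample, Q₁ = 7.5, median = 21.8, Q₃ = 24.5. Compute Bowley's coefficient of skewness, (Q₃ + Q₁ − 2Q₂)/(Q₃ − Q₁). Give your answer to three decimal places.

numerator: Q₃ + Q₁ − 2Q₂ = 24.5 + 7.5 − 2×21.8 = -11.6000
denominator: Q₃ − Q₁ = 24.5 − 7.5 = 17.0000
Bowley skewness = -11.6000 / 17.0000 ≈ -0.682

-0.682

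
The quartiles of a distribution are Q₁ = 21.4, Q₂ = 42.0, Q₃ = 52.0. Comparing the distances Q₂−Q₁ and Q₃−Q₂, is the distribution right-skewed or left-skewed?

Q₂ − Q₁ = 20.6;  Q₃ − Q₂ = 10.0
Q₂ − Q₁ > Q₃ − Q₂ ⇒ the lower half is more spread out ⇒ left-skewed.

left-skewed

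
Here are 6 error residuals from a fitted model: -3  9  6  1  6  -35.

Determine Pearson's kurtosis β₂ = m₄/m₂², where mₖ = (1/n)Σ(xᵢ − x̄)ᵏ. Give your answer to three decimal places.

3.723

x̄ = -2.6667
Σ(xᵢ − x̄)² = 1345.3333 ⇒ m₂ = 224.22222
Σ(xᵢ − x̄)⁴ = 1122944.4444 ⇒ m₄ = 187157.40741
m₂² = 50275.60494
β₂ = m₄/m₂² = 187157.40741 / 50275.60494 ≈ 3.723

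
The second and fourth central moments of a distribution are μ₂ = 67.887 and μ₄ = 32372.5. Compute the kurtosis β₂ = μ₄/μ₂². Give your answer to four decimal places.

7.0243

μ₂² = 67.887² = 4608.64477
μ₄/μ₂² = 32372.5 / 4608.64477 = 7.02430
β₂ ≈ 7.0243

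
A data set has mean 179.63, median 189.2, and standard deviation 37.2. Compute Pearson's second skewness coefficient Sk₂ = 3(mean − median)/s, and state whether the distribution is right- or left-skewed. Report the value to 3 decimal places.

-0.772, left-skewed

Sk₂ = 3(179.63 − 189.2) / 37.2 = 3 × -9.5700 / 37.2
    = -28.7100 / 37.2 ≈ -0.772
Sk₂ < 0 ⇒ mean < median ⇒ left-skewed (negative skew).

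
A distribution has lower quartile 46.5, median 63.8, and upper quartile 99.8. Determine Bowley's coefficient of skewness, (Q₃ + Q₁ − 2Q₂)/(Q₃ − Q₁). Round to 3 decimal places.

numerator: Q₃ + Q₁ − 2Q₂ = 99.8 + 46.5 − 2×63.8 = 18.7000
denominator: Q₃ − Q₁ = 99.8 − 46.5 = 53.3000
Bowley skewness = 18.7000 / 53.3000 ≈ 0.351

0.351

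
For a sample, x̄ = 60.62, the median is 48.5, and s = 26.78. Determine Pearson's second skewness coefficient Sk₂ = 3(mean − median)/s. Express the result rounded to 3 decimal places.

1.358

Sk₂ = 3(60.62 − 48.5) / 26.78 = 3 × 12.1200 / 26.78
    = 36.3600 / 26.78 ≈ 1.358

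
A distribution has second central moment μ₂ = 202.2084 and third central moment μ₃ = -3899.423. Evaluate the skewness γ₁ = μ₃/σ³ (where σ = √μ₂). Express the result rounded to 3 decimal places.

-1.356

σ = √μ₂ = √202.2084 = 14.22000
σ³ = μ₂^(3/2) = 2875.40345
γ₁ = μ₃/σ³ = -3899.423 / 2875.40345 ≈ -1.356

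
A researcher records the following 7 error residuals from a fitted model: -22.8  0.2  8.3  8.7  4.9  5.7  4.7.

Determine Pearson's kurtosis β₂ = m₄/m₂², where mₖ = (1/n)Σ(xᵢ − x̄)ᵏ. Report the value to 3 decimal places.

x̄ = 1.3857
Σ(xᵢ − x̄)² = 729.6086 ⇒ m₂ = 104.22980
Σ(xᵢ − x̄)⁴ = 347934.3406 ⇒ m₄ = 49704.90580
m₂² = 10863.85036
β₂ = m₄/m₂² = 49704.90580 / 10863.85036 ≈ 4.575

4.575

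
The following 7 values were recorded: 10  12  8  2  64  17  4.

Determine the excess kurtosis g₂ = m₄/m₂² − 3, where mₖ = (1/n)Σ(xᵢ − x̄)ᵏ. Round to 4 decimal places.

x̄ = 16.7143
Σ(xᵢ − x̄)² = 2757.4286 ⇒ m₂ = 393.91837
Σ(xᵢ − x̄)⁴ = 5080723.5743 ⇒ m₄ = 725817.65348
m₂² = 155171.68013
g₂ = m₄/m₂² − 3 = 4.67751 − 3 ≈ 1.6775

1.6775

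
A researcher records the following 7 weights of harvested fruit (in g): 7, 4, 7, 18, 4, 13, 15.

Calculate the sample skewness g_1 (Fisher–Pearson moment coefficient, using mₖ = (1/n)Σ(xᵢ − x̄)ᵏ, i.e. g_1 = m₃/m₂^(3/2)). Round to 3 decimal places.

x̄ = (7 + 4 + 7 + 18 + 4 + 13 + 15) / 7 = 9.7143
deviations (xᵢ − x̄): -2.7143, -5.7143, -2.7143, 8.2857, -5.7143, 3.2857, 5.2857
Σ(xᵢ − x̄)² = 187.4286 ⇒ m₂ = 187.4286/7 = 26.77551
Σ(xᵢ − x̄)³ = 338.8163 ⇒ m₃ = 338.8163/7 = 48.40233
m₂^(3/2) = 26.77551^(1.5) = 138.55003
g_1 = m₃ / m₂^(3/2) = 48.40233 / 138.55003 ≈ 0.349

0.349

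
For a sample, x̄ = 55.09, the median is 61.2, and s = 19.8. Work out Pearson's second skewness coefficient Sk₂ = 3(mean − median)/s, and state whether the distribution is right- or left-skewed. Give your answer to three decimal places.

Sk₂ = 3(55.09 − 61.2) / 19.8 = 3 × -6.1100 / 19.8
    = -18.3300 / 19.8 ≈ -0.926
Sk₂ < 0 ⇒ mean < median ⇒ left-skewed (negative skew).

-0.926, left-skewed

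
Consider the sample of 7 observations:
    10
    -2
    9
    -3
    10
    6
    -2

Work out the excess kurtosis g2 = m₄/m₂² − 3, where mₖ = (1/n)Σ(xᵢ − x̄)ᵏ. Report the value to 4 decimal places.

x̄ = 4.0000
Σ(xᵢ − x̄)² = 222.0000 ⇒ m₂ = 31.71429
Σ(xᵢ − x̄)⁴ = 8226.0000 ⇒ m₄ = 1175.14286
m₂² = 1005.79592
g2 = m₄/m₂² − 3 = 1.16837 − 3 ≈ -1.8316

-1.8316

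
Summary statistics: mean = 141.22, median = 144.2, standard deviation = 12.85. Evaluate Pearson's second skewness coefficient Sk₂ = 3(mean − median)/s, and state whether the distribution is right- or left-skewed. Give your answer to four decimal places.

Sk₂ = 3(141.22 − 144.2) / 12.85 = 3 × -2.9800 / 12.85
    = -8.9400 / 12.85 ≈ -0.6957
Sk₂ < 0 ⇒ mean < median ⇒ left-skewed (negative skew).

-0.6957, left-skewed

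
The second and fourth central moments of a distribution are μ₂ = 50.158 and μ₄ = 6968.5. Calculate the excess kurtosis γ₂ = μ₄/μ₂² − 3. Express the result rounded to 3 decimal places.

μ₂² = 50.158² = 2515.82496
μ₄/μ₂² = 6968.5 / 2515.82496 = 2.76987
γ₂ = 2.76987 − 3 ≈ -0.230

-0.230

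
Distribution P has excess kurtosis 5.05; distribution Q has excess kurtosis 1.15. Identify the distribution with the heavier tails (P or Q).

Higher excess kurtosis ⇒ heavier tails relative to the normal distribution.
5.05 vs 1.15: the larger is 5.05, so P has heavier tails.

P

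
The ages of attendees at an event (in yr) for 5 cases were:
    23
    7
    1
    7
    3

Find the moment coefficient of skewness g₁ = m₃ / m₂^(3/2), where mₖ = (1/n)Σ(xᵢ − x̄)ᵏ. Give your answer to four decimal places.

1.1678

x̄ = (23 + 7 + 1 + 7 + 3) / 5 = 8.2000
deviations (xᵢ − x̄): 14.8000, -1.2000, -7.2000, -1.2000, -5.2000
Σ(xᵢ − x̄)² = 300.8000 ⇒ m₂ = 300.8000/5 = 60.16000
Σ(xᵢ − x̄)³ = 2724.4800 ⇒ m₃ = 2724.4800/5 = 544.89600
m₂^(3/2) = 60.16000^(1.5) = 466.61827
g₁ = m₃ / m₂^(3/2) = 544.89600 / 466.61827 ≈ 1.1678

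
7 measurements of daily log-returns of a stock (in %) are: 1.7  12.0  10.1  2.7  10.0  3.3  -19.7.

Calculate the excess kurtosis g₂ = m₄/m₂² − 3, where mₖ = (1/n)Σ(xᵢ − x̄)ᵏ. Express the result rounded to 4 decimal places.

x̄ = 2.8714
Σ(xᵢ − x̄)² = 697.4543 ⇒ m₂ = 99.63633
Σ(xᵢ − x̄)⁴ = 271817.6165 ⇒ m₄ = 38831.08808
m₂² = 9927.39756
g₂ = m₄/m₂² − 3 = 3.91151 − 3 ≈ 0.9115

0.9115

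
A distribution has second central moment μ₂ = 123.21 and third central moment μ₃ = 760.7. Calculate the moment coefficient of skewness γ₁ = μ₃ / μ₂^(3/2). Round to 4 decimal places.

0.5562

σ = √μ₂ = √123.21 = 11.10000
σ³ = μ₂^(3/2) = 1367.63100
γ₁ = μ₃/σ³ = 760.7 / 1367.63100 ≈ 0.5562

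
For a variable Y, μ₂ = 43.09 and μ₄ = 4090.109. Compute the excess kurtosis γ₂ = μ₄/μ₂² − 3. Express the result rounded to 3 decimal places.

μ₂² = 43.09² = 1856.74810
μ₄/μ₂² = 4090.109 / 1856.74810 = 2.20283
γ₂ = 2.20283 − 3 ≈ -0.797

-0.797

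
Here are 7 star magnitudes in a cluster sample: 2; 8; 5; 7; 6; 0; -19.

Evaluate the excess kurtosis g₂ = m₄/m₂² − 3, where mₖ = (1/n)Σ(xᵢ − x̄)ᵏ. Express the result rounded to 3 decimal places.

1.356

x̄ = 1.2857
Σ(xᵢ − x̄)² = 527.4286 ⇒ m₂ = 75.34694
Σ(xᵢ − x̄)⁴ = 173126.4723 ⇒ m₄ = 24732.35319
m₂² = 5677.16118
g₂ = m₄/m₂² − 3 = 4.35646 − 3 ≈ 1.356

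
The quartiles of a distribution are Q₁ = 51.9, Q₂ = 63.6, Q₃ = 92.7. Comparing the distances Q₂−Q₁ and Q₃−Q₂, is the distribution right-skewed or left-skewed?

right-skewed

Q₂ − Q₁ = 11.7;  Q₃ − Q₂ = 29.1
Q₃ − Q₂ > Q₂ − Q₁ ⇒ the upper half is more spread out ⇒ right-skewed.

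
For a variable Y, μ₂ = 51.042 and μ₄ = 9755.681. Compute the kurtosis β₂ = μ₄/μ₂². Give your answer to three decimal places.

3.745

μ₂² = 51.042² = 2605.28576
μ₄/μ₂² = 9755.681 / 2605.28576 = 3.74457
β₂ ≈ 3.745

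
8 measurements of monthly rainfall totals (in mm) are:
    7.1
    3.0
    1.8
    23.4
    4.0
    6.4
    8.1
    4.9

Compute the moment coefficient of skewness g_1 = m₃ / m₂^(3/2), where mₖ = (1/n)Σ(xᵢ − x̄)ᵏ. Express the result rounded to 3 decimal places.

1.845

x̄ = (7.1 + 3.0 + 1.8 + 23.4 + 4.0 + 6.4 + 8.1 + 4.9) / 8 = 7.3375
deviations (xᵢ − x̄): -0.2375, -4.3375, -5.5375, 16.0625, -3.3375, -0.9375, 0.7625, -2.4375
Σ(xᵢ − x̄)² = 326.0787 ⇒ m₂ = 326.0787/8 = 40.75984
Σ(xᵢ − x̄)³ = 3840.7287 ⇒ m₃ = 3840.7287/8 = 480.09109
m₂^(3/2) = 40.75984^(1.5) = 260.22485
g_1 = m₃ / m₂^(3/2) = 480.09109 / 260.22485 ≈ 1.845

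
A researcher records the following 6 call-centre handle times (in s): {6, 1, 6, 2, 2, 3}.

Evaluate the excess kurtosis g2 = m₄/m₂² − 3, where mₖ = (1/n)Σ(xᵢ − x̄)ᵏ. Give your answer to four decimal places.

-1.4890

x̄ = 3.3333
Σ(xᵢ − x̄)² = 23.3333 ⇒ m₂ = 3.88889
Σ(xᵢ − x̄)⁴ = 137.1111 ⇒ m₄ = 22.85185
m₂² = 15.12346
g2 = m₄/m₂² − 3 = 1.51102 − 3 ≈ -1.4890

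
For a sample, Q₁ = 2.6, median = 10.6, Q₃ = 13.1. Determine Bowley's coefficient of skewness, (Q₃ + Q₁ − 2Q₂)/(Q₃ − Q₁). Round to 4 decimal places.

-0.5238

numerator: Q₃ + Q₁ − 2Q₂ = 13.1 + 2.6 − 2×10.6 = -5.5000
denominator: Q₃ − Q₁ = 13.1 − 2.6 = 10.5000
Bowley skewness = -5.5000 / 10.5000 ≈ -0.5238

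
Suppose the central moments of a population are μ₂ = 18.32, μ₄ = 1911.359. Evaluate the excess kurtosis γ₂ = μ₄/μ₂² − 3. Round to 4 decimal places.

2.6950

μ₂² = 18.32² = 335.62240
μ₄/μ₂² = 1911.359 / 335.62240 = 5.69497
γ₂ = 5.69497 − 3 ≈ 2.6950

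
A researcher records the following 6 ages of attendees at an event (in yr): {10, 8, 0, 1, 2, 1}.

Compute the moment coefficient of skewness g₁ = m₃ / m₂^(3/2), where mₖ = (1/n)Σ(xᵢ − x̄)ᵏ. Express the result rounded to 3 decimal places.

0.707

x̄ = (10 + 8 + 0 + 1 + 2 + 1) / 6 = 3.6667
deviations (xᵢ − x̄): 6.3333, 4.3333, -3.6667, -2.6667, -1.6667, -2.6667
Σ(xᵢ − x̄)² = 89.3333 ⇒ m₂ = 89.3333/6 = 14.88889
Σ(xᵢ − x̄)³ = 243.5556 ⇒ m₃ = 243.5556/6 = 40.59259
m₂^(3/2) = 14.88889^(1.5) = 57.45045
g₁ = m₃ / m₂^(3/2) = 40.59259 / 57.45045 ≈ 0.707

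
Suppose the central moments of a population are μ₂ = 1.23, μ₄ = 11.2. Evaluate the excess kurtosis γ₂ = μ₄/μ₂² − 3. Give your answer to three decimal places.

μ₂² = 1.23² = 1.51290
μ₄/μ₂² = 11.2 / 1.51290 = 7.40300
γ₂ = 7.40300 − 3 ≈ 4.403

4.403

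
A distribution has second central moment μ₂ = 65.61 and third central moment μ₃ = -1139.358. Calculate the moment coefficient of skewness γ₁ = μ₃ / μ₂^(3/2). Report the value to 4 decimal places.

-2.1439

σ = √μ₂ = √65.61 = 8.10000
σ³ = μ₂^(3/2) = 531.44100
γ₁ = μ₃/σ³ = -1139.358 / 531.44100 ≈ -2.1439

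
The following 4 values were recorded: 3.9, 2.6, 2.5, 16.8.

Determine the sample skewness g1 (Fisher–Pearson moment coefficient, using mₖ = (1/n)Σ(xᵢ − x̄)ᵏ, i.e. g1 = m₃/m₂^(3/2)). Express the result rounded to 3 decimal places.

x̄ = (3.9 + 2.6 + 2.5 + 16.8) / 4 = 6.4500
deviations (xᵢ − x̄): -2.5500, -3.8500, -3.9500, 10.3500
Σ(xᵢ − x̄)² = 144.0500 ⇒ m₂ = 144.0500/4 = 36.01250
Σ(xᵢ − x̄)³ = 973.4400 ⇒ m₃ = 973.4400/4 = 243.36000
m₂^(3/2) = 36.01250^(1.5) = 216.11251
g1 = m₃ / m₂^(3/2) = 243.36000 / 216.11251 ≈ 1.126

1.126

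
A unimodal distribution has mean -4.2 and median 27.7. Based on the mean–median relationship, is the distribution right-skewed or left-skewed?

left-skewed

mean − median = -4.2 − 27.7 = -31.9
mean < median ⇒ the longer tail is on the left ⇒ left-skewed (negatively skewed).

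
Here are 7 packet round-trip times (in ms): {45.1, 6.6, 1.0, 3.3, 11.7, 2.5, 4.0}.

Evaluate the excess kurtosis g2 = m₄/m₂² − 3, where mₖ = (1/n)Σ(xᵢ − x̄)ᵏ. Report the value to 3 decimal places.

x̄ = 10.6000
Σ(xᵢ − x̄)² = 1462.0800 ⇒ m₂ = 208.86857
Σ(xᵢ − x̄)⁴ = 1434487.9620 ⇒ m₄ = 204926.85171
m₂² = 43626.08013
g2 = m₄/m₂² − 3 = 4.69735 − 3 ≈ 1.697

1.697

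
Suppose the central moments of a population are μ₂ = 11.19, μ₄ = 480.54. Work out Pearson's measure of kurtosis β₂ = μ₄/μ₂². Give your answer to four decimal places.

μ₂² = 11.19² = 125.21610
μ₄/μ₂² = 480.54 / 125.21610 = 3.83769
β₂ ≈ 3.8377

3.8377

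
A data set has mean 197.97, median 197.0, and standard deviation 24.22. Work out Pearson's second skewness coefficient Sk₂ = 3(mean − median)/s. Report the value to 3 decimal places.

Sk₂ = 3(197.97 − 197.0) / 24.22 = 3 × 0.9700 / 24.22
    = 2.9100 / 24.22 ≈ 0.120

0.120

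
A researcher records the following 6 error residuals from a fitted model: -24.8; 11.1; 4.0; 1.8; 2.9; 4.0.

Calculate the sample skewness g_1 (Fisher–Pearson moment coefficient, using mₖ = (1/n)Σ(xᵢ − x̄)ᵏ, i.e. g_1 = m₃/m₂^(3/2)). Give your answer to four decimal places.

-1.4946

x̄ = (-24.8 + 11.1 + 4.0 + 1.8 + 2.9 + 4.0) / 6 = -0.1667
deviations (xᵢ − x̄): -24.6333, 11.2667, 4.1667, 1.9667, 3.0667, 4.1667
Σ(xᵢ − x̄)² = 781.7333 ⇒ m₂ = 781.7333/6 = 130.28889
Σ(xᵢ − x̄)³ = -13336.2456 ⇒ m₃ = -13336.2456/6 = -2222.70759
m₂^(3/2) = 130.28889^(1.5) = 1487.17156
g_1 = m₃ / m₂^(3/2) = -2222.70759 / 1487.17156 ≈ -1.4946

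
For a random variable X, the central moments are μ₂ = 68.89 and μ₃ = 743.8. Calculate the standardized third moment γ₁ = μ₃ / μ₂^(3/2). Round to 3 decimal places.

1.301

σ = √μ₂ = √68.89 = 8.30000
σ³ = μ₂^(3/2) = 571.78700
γ₁ = μ₃/σ³ = 743.8 / 571.78700 ≈ 1.301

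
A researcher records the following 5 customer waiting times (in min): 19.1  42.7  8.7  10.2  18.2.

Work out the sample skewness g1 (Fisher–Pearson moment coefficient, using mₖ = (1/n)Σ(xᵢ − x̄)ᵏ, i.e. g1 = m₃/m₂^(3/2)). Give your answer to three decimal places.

1.082

x̄ = (19.1 + 42.7 + 8.7 + 10.2 + 18.2) / 5 = 19.7800
deviations (xᵢ − x̄): -0.6800, 22.9200, -11.0800, -9.5800, -1.5800
Σ(xᵢ − x̄)² = 742.8280 ⇒ m₂ = 742.8280/5 = 148.56560
Σ(xᵢ − x̄)³ = 9796.7527 ⇒ m₃ = 9796.7527/5 = 1959.35054
m₂^(3/2) = 148.56560^(1.5) = 1810.82880
g1 = m₃ / m₂^(3/2) = 1959.35054 / 1810.82880 ≈ 1.082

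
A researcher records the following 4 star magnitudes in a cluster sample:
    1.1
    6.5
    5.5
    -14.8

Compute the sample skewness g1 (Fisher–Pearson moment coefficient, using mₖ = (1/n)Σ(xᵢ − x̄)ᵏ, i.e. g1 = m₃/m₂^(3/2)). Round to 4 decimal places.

x̄ = (1.1 + 6.5 + 5.5 - 14.8) / 4 = -0.4250
deviations (xᵢ − x̄): 1.5250, 6.9250, 5.9250, -14.3750
Σ(xᵢ − x̄)² = 292.0275 ⇒ m₂ = 292.0275/4 = 73.00687
Σ(xᵢ − x̄)³ = -2426.8189 ⇒ m₃ = -2426.8189/4 = -606.70472
m₂^(3/2) = 73.00687^(1.5) = 623.80039
g1 = m₃ / m₂^(3/2) = -606.70472 / 623.80039 ≈ -0.9726

-0.9726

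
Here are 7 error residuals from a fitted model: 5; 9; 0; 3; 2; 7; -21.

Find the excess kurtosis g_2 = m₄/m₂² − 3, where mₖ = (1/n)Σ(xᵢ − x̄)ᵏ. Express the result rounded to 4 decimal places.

x̄ = 0.7143
Σ(xᵢ − x̄)² = 605.4286 ⇒ m₂ = 86.48980
Σ(xᵢ − x̄)⁴ = 228963.8192 ⇒ m₄ = 32709.11703
m₂² = 7480.48480
g_2 = m₄/m₂² − 3 = 4.37259 − 3 ≈ 1.3726

1.3726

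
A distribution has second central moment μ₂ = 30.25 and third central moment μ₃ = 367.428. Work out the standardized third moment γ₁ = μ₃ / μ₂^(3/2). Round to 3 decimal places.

σ = √μ₂ = √30.25 = 5.50000
σ³ = μ₂^(3/2) = 166.37500
γ₁ = μ₃/σ³ = 367.428 / 166.37500 ≈ 2.208

2.208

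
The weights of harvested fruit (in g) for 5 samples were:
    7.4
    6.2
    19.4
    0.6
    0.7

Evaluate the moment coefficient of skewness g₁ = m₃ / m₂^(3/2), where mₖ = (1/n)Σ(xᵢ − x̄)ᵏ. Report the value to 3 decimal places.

x̄ = (7.4 + 6.2 + 19.4 + 0.6 + 0.7) / 5 = 6.8600
deviations (xᵢ − x̄): 0.5400, -0.6600, 12.5400, -6.2600, -6.1600
Σ(xᵢ − x̄)² = 235.1120 ⇒ m₂ = 235.1120/5 = 47.02240
Σ(xᵢ − x̄)³ = 1492.7458 ⇒ m₃ = 1492.7458/5 = 298.54915
m₂^(3/2) = 47.02240^(1.5) = 322.44614
g₁ = m₃ / m₂^(3/2) = 298.54915 / 322.44614 ≈ 0.926

0.926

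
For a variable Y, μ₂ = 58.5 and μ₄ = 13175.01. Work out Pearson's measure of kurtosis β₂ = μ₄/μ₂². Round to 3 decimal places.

3.850

μ₂² = 58.5² = 3422.25000
μ₄/μ₂² = 13175.01 / 3422.25000 = 3.84981
β₂ ≈ 3.850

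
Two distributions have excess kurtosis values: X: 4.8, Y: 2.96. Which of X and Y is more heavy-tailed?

Higher excess kurtosis ⇒ heavier tails relative to the normal distribution.
4.8 vs 2.96: the larger is 4.8, so X has heavier tails.

X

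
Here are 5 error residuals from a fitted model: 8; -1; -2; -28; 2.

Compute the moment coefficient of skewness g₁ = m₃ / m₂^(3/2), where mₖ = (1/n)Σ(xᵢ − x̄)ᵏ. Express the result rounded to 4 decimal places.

-1.1941

x̄ = (8 - 1 - 2 - 28 + 2) / 5 = -4.2000
deviations (xᵢ − x̄): 12.2000, 3.2000, 2.2000, -23.8000, 6.2000
Σ(xᵢ − x̄)² = 768.8000 ⇒ m₂ = 768.8000/5 = 153.76000
Σ(xᵢ − x̄)³ = -11383.6800 ⇒ m₃ = -11383.6800/5 = -2276.73600
m₂^(3/2) = 153.76000^(1.5) = 1906.62400
g₁ = m₃ / m₂^(3/2) = -2276.73600 / 1906.62400 ≈ -1.1941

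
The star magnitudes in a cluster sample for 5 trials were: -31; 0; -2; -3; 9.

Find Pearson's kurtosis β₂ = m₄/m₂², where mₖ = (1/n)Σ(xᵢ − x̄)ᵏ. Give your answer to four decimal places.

2.8641

x̄ = -5.4000
Σ(xᵢ − x̄)² = 909.2000 ⇒ m₂ = 181.84000
Σ(xᵢ − x̄)⁴ = 473512.0160 ⇒ m₄ = 94702.40320
m₂² = 33065.78560
β₂ = m₄/m₂² = 94702.40320 / 33065.78560 ≈ 2.8641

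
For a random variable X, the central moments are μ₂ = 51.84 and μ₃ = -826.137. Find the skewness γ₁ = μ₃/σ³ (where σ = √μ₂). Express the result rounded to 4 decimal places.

-2.2134

σ = √μ₂ = √51.84 = 7.20000
σ³ = μ₂^(3/2) = 373.24800
γ₁ = μ₃/σ³ = -826.137 / 373.24800 ≈ -2.2134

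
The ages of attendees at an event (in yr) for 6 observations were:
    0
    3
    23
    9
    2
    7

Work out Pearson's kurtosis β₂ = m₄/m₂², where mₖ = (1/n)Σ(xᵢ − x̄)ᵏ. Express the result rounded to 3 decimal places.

x̄ = 7.3333
Σ(xᵢ − x̄)² = 349.3333 ⇒ m₂ = 58.22222
Σ(xᵢ − x̄)⁴ = 64304.4444 ⇒ m₄ = 10717.40741
m₂² = 3389.82716
β₂ = m₄/m₂² = 10717.40741 / 3389.82716 ≈ 3.162

3.162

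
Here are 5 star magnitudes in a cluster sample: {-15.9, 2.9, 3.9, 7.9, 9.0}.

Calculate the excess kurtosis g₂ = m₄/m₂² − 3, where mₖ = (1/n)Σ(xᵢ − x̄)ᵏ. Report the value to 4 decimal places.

-0.0623

x̄ = 1.5600
Σ(xᵢ − x̄)² = 407.6720 ⇒ m₂ = 81.53440
Σ(xᵢ − x̄)⁴ = 97647.4117 ⇒ m₄ = 19529.48234
m₂² = 6647.85838
g₂ = m₄/m₂² − 3 = 2.93771 − 3 ≈ -0.0623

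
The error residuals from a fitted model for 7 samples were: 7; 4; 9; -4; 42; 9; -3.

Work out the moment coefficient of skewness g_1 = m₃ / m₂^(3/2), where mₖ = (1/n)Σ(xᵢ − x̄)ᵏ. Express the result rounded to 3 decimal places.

1.528

x̄ = (7 + 4 + 9 - 4 + 42 + 9 - 3) / 7 = 9.1429
deviations (xᵢ − x̄): -2.1429, -5.1429, -0.1429, -13.1429, 32.8571, -0.1429, -12.1429
Σ(xᵢ − x̄)² = 1430.8571 ⇒ m₂ = 1430.8571/7 = 204.40816
Σ(xᵢ − x̄)³ = 31265.7551 ⇒ m₃ = 31265.7551/7 = 4466.53644
m₂^(3/2) = 204.40816^(1.5) = 2922.45178
g_1 = m₃ / m₂^(3/2) = 4466.53644 / 2922.45178 ≈ 1.528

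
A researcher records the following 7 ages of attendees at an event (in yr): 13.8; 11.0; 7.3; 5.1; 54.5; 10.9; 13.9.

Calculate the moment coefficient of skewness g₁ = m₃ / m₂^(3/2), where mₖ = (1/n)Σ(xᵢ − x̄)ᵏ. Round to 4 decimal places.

x̄ = (13.8 + 11.0 + 7.3 + 5.1 + 54.5 + 10.9 + 13.9) / 7 = 16.6429
deviations (xᵢ − x̄): -2.8429, -5.6429, -9.3429, -11.5429, 37.8571, -5.7429, -2.7429
Σ(xᵢ − x̄)² = 1734.1171 ⇒ m₂ = 1734.1171/7 = 247.73102
Σ(xᵢ − x̄)³ = 51489.3045 ⇒ m₃ = 51489.3045/7 = 7355.61493
m₂^(3/2) = 247.73102^(1.5) = 3899.15579
g₁ = m₃ / m₂^(3/2) = 7355.61493 / 3899.15579 ≈ 1.8865

1.8865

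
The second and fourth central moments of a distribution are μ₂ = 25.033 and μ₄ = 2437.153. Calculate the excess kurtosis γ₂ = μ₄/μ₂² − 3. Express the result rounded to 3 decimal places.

μ₂² = 25.033² = 626.65109
μ₄/μ₂² = 2437.153 / 626.65109 = 3.88917
γ₂ = 3.88917 − 3 ≈ 0.889

0.889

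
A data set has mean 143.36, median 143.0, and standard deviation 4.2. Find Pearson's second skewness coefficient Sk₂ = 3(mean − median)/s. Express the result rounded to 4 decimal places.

0.2571

Sk₂ = 3(143.36 − 143.0) / 4.2 = 3 × 0.3600 / 4.2
    = 1.0800 / 4.2 ≈ 0.2571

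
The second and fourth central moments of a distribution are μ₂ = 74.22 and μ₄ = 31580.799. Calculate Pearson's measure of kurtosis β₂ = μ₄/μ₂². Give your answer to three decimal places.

μ₂² = 74.22² = 5508.60840
μ₄/μ₂² = 31580.799 / 5508.60840 = 5.73299
β₂ ≈ 5.733

5.733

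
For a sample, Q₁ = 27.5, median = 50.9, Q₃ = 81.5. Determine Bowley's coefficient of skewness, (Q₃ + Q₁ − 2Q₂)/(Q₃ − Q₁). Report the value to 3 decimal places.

0.133

numerator: Q₃ + Q₁ − 2Q₂ = 81.5 + 27.5 − 2×50.9 = 7.2000
denominator: Q₃ − Q₁ = 81.5 − 27.5 = 54.0000
Bowley skewness = 7.2000 / 54.0000 ≈ 0.133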